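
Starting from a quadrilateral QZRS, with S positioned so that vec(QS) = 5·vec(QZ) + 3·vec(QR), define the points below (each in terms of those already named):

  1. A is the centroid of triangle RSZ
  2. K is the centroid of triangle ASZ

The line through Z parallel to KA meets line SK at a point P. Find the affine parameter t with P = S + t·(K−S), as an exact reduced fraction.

Assign Q = (0, 0), Z = (1, 0), R = (0, 1), S = (5, 3) — the answer is frame-independent, so this choice is without loss of generality.
1. A is the centroid of triangle RSZ ⇒ A = (2, 4/3)
2. K is the centroid of triangle ASZ ⇒ K = (8/3, 13/9)
through Z parallel to KA: direction (-2/3, -1/9); meets SK at P = (1/3, -1/9)
P = S + t·(K−S) with t = 2

t = 2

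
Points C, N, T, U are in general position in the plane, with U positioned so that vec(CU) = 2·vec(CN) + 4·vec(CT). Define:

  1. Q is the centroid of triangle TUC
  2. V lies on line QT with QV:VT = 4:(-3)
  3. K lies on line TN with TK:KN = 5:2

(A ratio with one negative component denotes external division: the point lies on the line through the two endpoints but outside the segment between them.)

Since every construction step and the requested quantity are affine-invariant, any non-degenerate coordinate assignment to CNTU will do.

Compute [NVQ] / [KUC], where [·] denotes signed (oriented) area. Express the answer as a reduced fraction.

Work in coordinates with C = (0, 0), N = (1, 0), T = (0, 1), U = (2, 4).
1. Q is the centroid of triangle TUC ⇒ Q = (2/3, 5/3)
2. V lies on line QT with QV:VT = 4:(-3) ⇒ V = (-2, -1)
3. K lies on line TN with TK:KN = 5:2 ⇒ K = (5/7, 2/7)
2·[NVQ] = -16/3, 2·[KUC] = 16/7
[NVQ]:[KUC] = -16/3:16/7 = -7/3

[NVQ]:[KUC] = -7/3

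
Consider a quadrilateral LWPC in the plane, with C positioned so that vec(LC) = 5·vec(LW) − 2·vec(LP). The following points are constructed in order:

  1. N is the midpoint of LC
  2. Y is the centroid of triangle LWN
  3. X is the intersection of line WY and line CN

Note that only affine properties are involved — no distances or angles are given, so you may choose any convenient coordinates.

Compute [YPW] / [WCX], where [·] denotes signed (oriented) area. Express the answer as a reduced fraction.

[YPW]:[WCX] = 1/9

Work in coordinates with L = (0, 0), W = (1, 0), P = (0, 1), C = (5, -2).
1. N is the midpoint of LC ⇒ N = (5/2, -1)
2. Y is the centroid of triangle LWN ⇒ Y = (7/6, -1/3)
3. X is the intersection of line WY and line CN ⇒ X = (5/4, -1/2)
2·[YPW] = -1/6, 2·[WCX] = -3/2
[YPW]:[WCX] = -1/6:-3/2 = 1/9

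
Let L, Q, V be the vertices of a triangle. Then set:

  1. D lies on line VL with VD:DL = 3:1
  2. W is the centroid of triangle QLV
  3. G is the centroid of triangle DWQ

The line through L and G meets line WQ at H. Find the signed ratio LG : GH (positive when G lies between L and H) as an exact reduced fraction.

Set L = (0, 0), Q = (1, 0), V = (0, 1); any affine frame gives the same invariant.
1. D lies on line VL with VD:DL = 3:1 ⇒ D = (0, 1/4)
2. W is the centroid of triangle QLV ⇒ W = (1/3, 1/3)
3. G is the centroid of triangle DWQ ⇒ G = (4/9, 7/36)
line LG meets WQ at H = (8/15, 7/30)
G = L + t·(H−L) with t = 5/6, so LG:GH = 5/6:1/6

LG:GH = 5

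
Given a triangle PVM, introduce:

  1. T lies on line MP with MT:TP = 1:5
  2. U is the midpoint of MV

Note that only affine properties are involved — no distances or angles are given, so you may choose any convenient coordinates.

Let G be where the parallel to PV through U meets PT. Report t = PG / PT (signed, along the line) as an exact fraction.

t = 3/5

Work in coordinates with P = (0, 0), V = (1, 0), M = (0, 1).
1. T lies on line MP with MT:TP = 1:5 ⇒ T = (0, 5/6)
2. U is the midpoint of MV ⇒ U = (1/2, 1/2)
through U parallel to PV: direction (1, 0); meets PT at G = (0, 1/2)
G = P + t·(T−P) with t = 3/5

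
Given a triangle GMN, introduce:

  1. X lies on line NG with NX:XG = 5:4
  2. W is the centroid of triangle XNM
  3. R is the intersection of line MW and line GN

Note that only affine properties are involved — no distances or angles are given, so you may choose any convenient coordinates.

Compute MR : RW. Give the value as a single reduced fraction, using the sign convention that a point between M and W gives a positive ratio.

Set G = (0, 0), M = (1, 0), N = (0, 1); any affine frame gives the same invariant.
1. X lies on line NG with NX:XG = 5:4 ⇒ X = (0, 4/9)
2. W is the centroid of triangle XNM ⇒ W = (1/3, 13/27)
3. R is the intersection of line MW and line GN ⇒ R = (0, 13/18)
R = M + t·(W−M) with t = 3/2, so MR:RW = t:(1−t) = 3/2:-1/2

MR:RW = -3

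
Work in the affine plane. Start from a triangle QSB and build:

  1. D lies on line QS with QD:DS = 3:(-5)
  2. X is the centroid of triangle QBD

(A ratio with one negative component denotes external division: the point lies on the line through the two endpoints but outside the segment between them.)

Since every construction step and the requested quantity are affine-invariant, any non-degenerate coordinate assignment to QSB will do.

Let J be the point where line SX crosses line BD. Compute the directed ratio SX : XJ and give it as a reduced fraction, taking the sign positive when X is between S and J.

Set Q = (0, 0), S = (1, 0), B = (0, 1); any affine frame gives the same invariant.
1. D lies on line QS with QD:DS = 3:(-5) ⇒ D = (-3/2, 0)
2. X is the centroid of triangle QBD ⇒ X = (-1/2, 1/3)
line SX meets BD at J = (-7/8, 5/12)
X = S + t·(J−S) with t = 4/5, so SX:XJ = 4/5:1/5

SX:XJ = 4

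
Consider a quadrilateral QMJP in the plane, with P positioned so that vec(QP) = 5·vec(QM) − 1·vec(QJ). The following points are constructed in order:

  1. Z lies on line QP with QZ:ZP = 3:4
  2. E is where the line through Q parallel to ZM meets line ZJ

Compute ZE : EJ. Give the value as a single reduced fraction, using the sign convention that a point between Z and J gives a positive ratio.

ZE:EJ = -3/8

Choose coordinates Q = (0, 0), M = (1, 0), J = (0, 1), P = (5, -1).
1. Z lies on line QP with QZ:ZP = 3:4 ⇒ Z = (15/7, -3/7)
2. E is where the line through Q parallel to ZM meets line ZJ ⇒ E = (24/7, -9/7)
E = Z + t·(J−Z) with t = -3/5, so ZE:EJ = t:(1−t) = -3/5:8/5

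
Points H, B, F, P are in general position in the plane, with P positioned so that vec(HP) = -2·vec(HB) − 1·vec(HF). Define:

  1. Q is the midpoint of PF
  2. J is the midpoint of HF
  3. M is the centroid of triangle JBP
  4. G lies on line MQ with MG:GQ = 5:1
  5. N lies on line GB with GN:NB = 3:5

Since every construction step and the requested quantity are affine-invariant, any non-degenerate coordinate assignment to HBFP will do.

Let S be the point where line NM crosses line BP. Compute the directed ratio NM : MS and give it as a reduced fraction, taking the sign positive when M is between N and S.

Assign H = (0, 0), B = (1, 0), F = (0, 1), P = (-2, -1) — the answer is frame-independent, so this choice is without loss of generality.
1. Q is the midpoint of PF ⇒ Q = (-1, 0)
2. J is the midpoint of HF ⇒ J = (0, 1/2)
3. M is the centroid of triangle JBP ⇒ M = (-1/3, -1/6)
4. G lies on line MQ with MG:GQ = 5:1 ⇒ G = (-8/9, -1/36)
5. N lies on line GB with GN:NB = 3:5 ⇒ N = (-13/72, -5/288)
line NM meets BP at S = (-13/17, -10/17)
M = N + t·(S−N) with t = 17/65, so NM:MS = 17/65:48/65

NM:MS = 17/48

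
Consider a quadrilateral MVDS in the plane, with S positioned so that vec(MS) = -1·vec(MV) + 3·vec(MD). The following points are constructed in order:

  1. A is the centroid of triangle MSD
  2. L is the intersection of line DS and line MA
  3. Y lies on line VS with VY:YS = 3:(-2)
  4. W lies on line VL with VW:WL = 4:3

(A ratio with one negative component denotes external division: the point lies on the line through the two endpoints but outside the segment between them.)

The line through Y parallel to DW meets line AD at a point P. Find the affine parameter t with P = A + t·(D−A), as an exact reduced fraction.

t = -37/2

Work in coordinates with M = (0, 0), V = (1, 0), D = (0, 1), S = (-1, 3).
1. A is the centroid of triangle MSD ⇒ A = (-1/3, 4/3)
2. L is the intersection of line DS and line MA ⇒ L = (-1/2, 2)
3. Y lies on line VS with VY:YS = 3:(-2) ⇒ Y = (-5, 9)
4. W lies on line VL with VW:WL = 4:3 ⇒ W = (1/7, 8/7)
through Y parallel to DW: direction (1/7, 1/7); meets AD at P = (-13/2, 15/2)
P = A + t·(D−A) with t = -37/2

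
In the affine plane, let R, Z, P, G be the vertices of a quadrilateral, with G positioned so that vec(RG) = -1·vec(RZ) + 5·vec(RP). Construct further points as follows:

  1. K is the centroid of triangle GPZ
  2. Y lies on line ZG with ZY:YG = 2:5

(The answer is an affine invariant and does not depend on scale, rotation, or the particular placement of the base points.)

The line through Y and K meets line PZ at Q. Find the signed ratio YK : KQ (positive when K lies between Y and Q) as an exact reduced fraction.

Choose coordinates R = (0, 0), Z = (1, 0), P = (0, 1), G = (-1, 5).
1. K is the centroid of triangle GPZ ⇒ K = (0, 2)
2. Y lies on line ZG with ZY:YG = 2:5 ⇒ Y = (3/7, 10/7)
line YK meets PZ at Q = (3, -2)
K = Y + t·(Q−Y) with t = -1/6, so YK:KQ = -1/6:7/6

YK:KQ = -1/7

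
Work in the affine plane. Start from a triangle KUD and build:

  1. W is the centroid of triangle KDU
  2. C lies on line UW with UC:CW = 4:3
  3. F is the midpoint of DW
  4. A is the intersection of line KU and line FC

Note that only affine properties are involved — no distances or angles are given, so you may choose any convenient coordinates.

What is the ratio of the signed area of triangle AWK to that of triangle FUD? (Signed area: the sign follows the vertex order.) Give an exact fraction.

[AWK]:[FUD] = 8/5

Work in coordinates with K = (0, 0), U = (1, 0), D = (0, 1).
1. W is the centroid of triangle KDU ⇒ W = (1/3, 1/3)
2. C lies on line UW with UC:CW = 4:3 ⇒ C = (13/21, 4/21)
3. F is the midpoint of DW ⇒ F = (1/6, 2/3)
4. A is the intersection of line KU and line FC ⇒ A = (4/5, 0)
2·[AWK] = 4/15, 2·[FUD] = 1/6
[AWK]:[FUD] = 4/15:1/6 = 8/5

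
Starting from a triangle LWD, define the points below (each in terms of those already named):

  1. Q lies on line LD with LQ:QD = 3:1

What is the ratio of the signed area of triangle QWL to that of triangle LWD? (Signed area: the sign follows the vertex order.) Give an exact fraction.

[QWL]:[LWD] = -3/4

Choose coordinates L = (0, 0), W = (1, 0), D = (0, 1).
1. Q lies on line LD with LQ:QD = 3:1 ⇒ Q = (0, 3/4)
2·[QWL] = -3/4, 2·[LWD] = 1
[QWL]:[LWD] = -3/4:1 = -3/4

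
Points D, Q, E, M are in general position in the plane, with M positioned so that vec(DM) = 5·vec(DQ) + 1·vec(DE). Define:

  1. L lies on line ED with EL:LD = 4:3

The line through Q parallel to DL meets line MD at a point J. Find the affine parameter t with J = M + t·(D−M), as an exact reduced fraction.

t = 4/5

Choose coordinates D = (0, 0), Q = (1, 0), E = (0, 1), M = (5, 1).
1. L lies on line ED with EL:LD = 4:3 ⇒ L = (0, 3/7)
through Q parallel to DL: direction (0, 3/7); meets MD at J = (1, 1/5)
J = M + t·(D−M) with t = 4/5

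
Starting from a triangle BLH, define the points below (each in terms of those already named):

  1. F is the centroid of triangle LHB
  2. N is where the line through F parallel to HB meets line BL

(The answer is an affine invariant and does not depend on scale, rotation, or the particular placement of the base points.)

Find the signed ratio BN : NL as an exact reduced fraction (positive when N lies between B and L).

BN:NL = 1/2

Work in coordinates with B = (0, 0), L = (1, 0), H = (0, 1).
1. F is the centroid of triangle LHB ⇒ F = (1/3, 1/3)
2. N is where the line through F parallel to HB meets line BL ⇒ N = (1/3, 0)
N = B + t·(L−B) with t = 1/3, so BN:NL = t:(1−t) = 1/3:2/3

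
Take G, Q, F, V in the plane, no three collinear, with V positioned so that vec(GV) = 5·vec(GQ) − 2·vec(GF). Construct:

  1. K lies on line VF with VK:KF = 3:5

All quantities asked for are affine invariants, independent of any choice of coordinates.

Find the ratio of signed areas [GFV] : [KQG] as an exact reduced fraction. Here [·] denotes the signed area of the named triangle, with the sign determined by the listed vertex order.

[GFV]:[KQG] = -40/7

Choose coordinates G = (0, 0), Q = (1, 0), F = (0, 1), V = (5, -2).
1. K lies on line VF with VK:KF = 3:5 ⇒ K = (25/8, -7/8)
2·[GFV] = -5, 2·[KQG] = 7/8
[GFV]:[KQG] = -5:7/8 = -40/7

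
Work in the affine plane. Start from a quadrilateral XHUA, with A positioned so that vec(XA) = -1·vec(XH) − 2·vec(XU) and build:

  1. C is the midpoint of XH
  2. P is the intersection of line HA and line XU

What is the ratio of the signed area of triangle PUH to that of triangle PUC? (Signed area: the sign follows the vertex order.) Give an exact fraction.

[PUH]:[PUC] = 2

Work in coordinates with X = (0, 0), H = (1, 0), U = (0, 1), A = (-1, -2).
1. C is the midpoint of XH ⇒ C = (1/2, 0)
2. P is the intersection of line HA and line XU ⇒ P = (0, -1)
2·[PUH] = -2, 2·[PUC] = -1
[PUH]:[PUC] = -2:-1 = 2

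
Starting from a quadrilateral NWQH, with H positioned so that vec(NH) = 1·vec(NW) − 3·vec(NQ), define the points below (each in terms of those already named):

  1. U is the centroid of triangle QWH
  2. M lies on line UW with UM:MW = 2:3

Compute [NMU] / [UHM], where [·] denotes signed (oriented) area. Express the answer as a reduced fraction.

Work in coordinates with N = (0, 0), W = (1, 0), Q = (0, 1), H = (1, -3).
1. U is the centroid of triangle QWH ⇒ U = (2/3, -2/3)
2. M lies on line UW with UM:MW = 2:3 ⇒ M = (4/5, -2/5)
2·[NMU] = -4/15, 2·[UHM] = 2/5
[NMU]:[UHM] = -4/15:2/5 = -2/3

[NMU]:[UHM] = -2/3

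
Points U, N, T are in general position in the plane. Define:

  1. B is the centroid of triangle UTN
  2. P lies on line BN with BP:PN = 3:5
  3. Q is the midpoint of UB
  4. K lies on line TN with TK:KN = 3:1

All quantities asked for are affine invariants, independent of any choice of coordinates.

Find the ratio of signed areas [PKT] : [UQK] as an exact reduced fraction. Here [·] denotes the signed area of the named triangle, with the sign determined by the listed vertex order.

[PKT]:[UQK] = -15/8

Work in coordinates with U = (0, 0), N = (1, 0), T = (0, 1).
1. B is the centroid of triangle UTN ⇒ B = (1/3, 1/3)
2. P lies on line BN with BP:PN = 3:5 ⇒ P = (7/12, 5/24)
3. Q is the midpoint of UB ⇒ Q = (1/6, 1/6)
4. K lies on line TN with TK:KN = 3:1 ⇒ K = (3/4, 1/4)
2·[PKT] = 5/32, 2·[UQK] = -1/12
[PKT]:[UQK] = 5/32:-1/12 = -15/8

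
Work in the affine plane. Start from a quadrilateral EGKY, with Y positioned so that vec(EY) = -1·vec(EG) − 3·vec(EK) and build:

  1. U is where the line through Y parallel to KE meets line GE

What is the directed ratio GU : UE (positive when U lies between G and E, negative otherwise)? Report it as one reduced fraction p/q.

GU:UE = -2

Choose coordinates E = (0, 0), G = (1, 0), K = (0, 1), Y = (-1, -3).
1. U is where the line through Y parallel to KE meets line GE ⇒ U = (-1, 0)
U = G + t·(E−G) with t = 2, so GU:UE = t:(1−t) = 2:-1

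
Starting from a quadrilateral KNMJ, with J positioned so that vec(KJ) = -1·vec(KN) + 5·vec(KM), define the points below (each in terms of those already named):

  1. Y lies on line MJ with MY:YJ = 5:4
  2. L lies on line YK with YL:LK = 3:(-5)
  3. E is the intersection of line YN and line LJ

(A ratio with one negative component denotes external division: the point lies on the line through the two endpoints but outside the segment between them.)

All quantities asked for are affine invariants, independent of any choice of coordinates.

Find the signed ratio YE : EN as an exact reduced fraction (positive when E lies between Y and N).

Work in coordinates with K = (0, 0), N = (1, 0), M = (0, 1), J = (-1, 5).
1. Y lies on line MJ with MY:YJ = 5:4 ⇒ Y = (-5/9, 29/9)
2. L lies on line YK with YL:LK = 3:(-5) ⇒ L = (-25/18, 145/18)
3. E is the intersection of line YN and line LJ ⇒ E = (-23/27, 725/189)
E = Y + t·(N−Y) with t = -4/21, so YE:EN = t:(1−t) = -4/21:25/21

YE:EN = -4/25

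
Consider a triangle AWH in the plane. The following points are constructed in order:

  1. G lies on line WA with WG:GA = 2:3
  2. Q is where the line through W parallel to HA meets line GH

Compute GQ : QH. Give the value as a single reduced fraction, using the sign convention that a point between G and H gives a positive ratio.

Work in coordinates with A = (0, 0), W = (1, 0), H = (0, 1).
1. G lies on line WA with WG:GA = 2:3 ⇒ G = (3/5, 0)
2. Q is where the line through W parallel to HA meets line GH ⇒ Q = (1, -2/3)
Q = G + t·(H−G) with t = -2/3, so GQ:QH = t:(1−t) = -2/3:5/3

GQ:QH = -2/5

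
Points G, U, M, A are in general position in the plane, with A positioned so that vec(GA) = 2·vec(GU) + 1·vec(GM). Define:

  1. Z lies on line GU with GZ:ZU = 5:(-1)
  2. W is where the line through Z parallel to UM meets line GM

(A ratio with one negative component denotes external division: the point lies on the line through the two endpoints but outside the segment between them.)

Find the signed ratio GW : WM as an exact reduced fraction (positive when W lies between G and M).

GW:WM = -5

Work in coordinates with G = (0, 0), U = (1, 0), M = (0, 1), A = (2, 1).
1. Z lies on line GU with GZ:ZU = 5:(-1) ⇒ Z = (5/4, 0)
2. W is where the line through Z parallel to UM meets line GM ⇒ W = (0, 5/4)
W = G + t·(M−G) with t = 5/4, so GW:WM = t:(1−t) = 5/4:-1/4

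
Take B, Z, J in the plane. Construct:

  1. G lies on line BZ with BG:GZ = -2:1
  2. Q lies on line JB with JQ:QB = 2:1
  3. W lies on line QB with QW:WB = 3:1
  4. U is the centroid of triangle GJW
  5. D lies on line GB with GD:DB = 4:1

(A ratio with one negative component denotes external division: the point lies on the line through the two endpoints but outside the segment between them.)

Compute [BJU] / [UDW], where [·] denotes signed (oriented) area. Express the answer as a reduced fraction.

[BJU]:[UDW] = 4

Assign B = (0, 0), Z = (1, 0), J = (0, 1) — the answer is frame-independent, so this choice is without loss of generality.
1. G lies on line BZ with BG:GZ = -2:1 ⇒ G = (2, 0)
2. Q lies on line JB with JQ:QB = 2:1 ⇒ Q = (0, 1/3)
3. W lies on line QB with QW:WB = 3:1 ⇒ W = (0, 1/12)
4. U is the centroid of triangle GJW ⇒ U = (2/3, 13/36)
5. D lies on line GB with GD:DB = 4:1 ⇒ D = (2/5, 0)
2·[BJU] = -2/3, 2·[UDW] = -1/6
[BJU]:[UDW] = -2/3:-1/6 = 4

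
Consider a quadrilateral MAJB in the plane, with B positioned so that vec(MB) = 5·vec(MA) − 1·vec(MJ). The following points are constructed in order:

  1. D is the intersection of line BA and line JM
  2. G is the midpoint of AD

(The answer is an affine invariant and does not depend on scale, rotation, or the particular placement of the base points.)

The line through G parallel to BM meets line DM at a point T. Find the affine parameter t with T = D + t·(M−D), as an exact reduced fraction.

Work in coordinates with M = (0, 0), A = (1, 0), J = (0, 1), B = (5, -1).
1. D is the intersection of line BA and line JM ⇒ D = (0, 1/4)
2. G is the midpoint of AD ⇒ G = (1/2, 1/8)
through G parallel to BM: direction (-5, 1); meets DM at T = (0, 9/40)
T = D + t·(M−D) with t = 1/10

t = 1/10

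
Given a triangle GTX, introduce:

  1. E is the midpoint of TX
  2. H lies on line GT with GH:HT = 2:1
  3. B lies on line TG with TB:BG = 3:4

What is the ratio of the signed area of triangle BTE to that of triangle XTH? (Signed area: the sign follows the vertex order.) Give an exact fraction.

[BTE]:[XTH] = -9/14

Work in coordinates with G = (0, 0), T = (1, 0), X = (0, 1).
1. E is the midpoint of TX ⇒ E = (1/2, 1/2)
2. H lies on line GT with GH:HT = 2:1 ⇒ H = (2/3, 0)
3. B lies on line TG with TB:BG = 3:4 ⇒ B = (4/7, 0)
2·[BTE] = 3/14, 2·[XTH] = -1/3
[BTE]:[XTH] = 3/14:-1/3 = -9/14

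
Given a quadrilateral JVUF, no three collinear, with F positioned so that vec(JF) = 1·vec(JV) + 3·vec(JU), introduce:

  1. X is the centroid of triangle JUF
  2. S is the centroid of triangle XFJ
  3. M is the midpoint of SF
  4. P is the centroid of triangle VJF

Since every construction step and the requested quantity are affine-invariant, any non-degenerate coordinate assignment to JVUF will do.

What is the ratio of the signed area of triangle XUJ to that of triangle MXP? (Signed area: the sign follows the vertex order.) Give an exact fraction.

[XUJ]:[MXP] = 18/23

Choose coordinates J = (0, 0), V = (1, 0), U = (0, 1), F = (1, 3).
1. X is the centroid of triangle JUF ⇒ X = (1/3, 4/3)
2. S is the centroid of triangle XFJ ⇒ S = (4/9, 13/9)
3. M is the midpoint of SF ⇒ M = (13/18, 20/9)
4. P is the centroid of triangle VJF ⇒ P = (2/3, 1)
2·[XUJ] = 1/3, 2·[MXP] = 23/54
[XUJ]:[MXP] = 1/3:23/54 = 18/23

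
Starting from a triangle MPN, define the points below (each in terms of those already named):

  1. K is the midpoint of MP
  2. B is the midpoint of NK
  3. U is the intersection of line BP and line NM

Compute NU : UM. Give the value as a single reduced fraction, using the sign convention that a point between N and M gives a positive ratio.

Set M = (0, 0), P = (1, 0), N = (0, 1); any affine frame gives the same invariant.
1. K is the midpoint of MP ⇒ K = (1/2, 0)
2. B is the midpoint of NK ⇒ B = (1/4, 1/2)
3. U is the intersection of line BP and line NM ⇒ U = (0, 2/3)
U = N + t·(M−N) with t = 1/3, so NU:UM = t:(1−t) = 1/3:2/3

NU:UM = 1/2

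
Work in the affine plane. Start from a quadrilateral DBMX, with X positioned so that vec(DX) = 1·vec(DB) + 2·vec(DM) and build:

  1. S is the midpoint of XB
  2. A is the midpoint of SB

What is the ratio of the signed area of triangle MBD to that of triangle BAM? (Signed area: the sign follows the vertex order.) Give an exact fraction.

[MBD]:[BAM] = -2

Work in coordinates with D = (0, 0), B = (1, 0), M = (0, 1), X = (1, 2).
1. S is the midpoint of XB ⇒ S = (1, 1)
2. A is the midpoint of SB ⇒ A = (1, 1/2)
2·[MBD] = -1, 2·[BAM] = 1/2
[MBD]:[BAM] = -1:1/2 = -2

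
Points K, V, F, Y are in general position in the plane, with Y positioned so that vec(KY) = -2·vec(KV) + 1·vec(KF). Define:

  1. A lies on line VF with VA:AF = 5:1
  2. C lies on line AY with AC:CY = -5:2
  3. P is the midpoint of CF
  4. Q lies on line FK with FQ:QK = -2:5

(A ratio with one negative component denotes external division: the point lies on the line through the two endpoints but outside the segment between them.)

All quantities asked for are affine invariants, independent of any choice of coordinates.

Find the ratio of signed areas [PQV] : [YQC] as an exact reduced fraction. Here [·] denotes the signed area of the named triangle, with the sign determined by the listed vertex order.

[PQV]:[YQC] = -47/16

Choose coordinates K = (0, 0), V = (1, 0), F = (0, 1), Y = (-2, 1).
1. A lies on line VF with VA:AF = 5:1 ⇒ A = (1/6, 5/6)
2. C lies on line AY with AC:CY = -5:2 ⇒ C = (-31/9, 10/9)
3. P is the midpoint of CF ⇒ P = (-31/18, 19/18)
4. Q lies on line FK with FQ:QK = -2:5 ⇒ Q = (0, 5/3)
2·[PQV] = -94/27, 2·[YQC] = 32/27
[PQV]:[YQC] = -94/27:32/27 = -47/16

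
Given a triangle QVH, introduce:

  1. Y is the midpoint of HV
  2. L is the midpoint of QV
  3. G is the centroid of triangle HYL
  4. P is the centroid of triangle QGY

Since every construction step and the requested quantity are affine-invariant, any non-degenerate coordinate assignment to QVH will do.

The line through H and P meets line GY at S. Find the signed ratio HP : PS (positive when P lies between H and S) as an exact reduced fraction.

Choose coordinates Q = (0, 0), V = (1, 0), H = (0, 1).
1. Y is the midpoint of HV ⇒ Y = (1/2, 1/2)
2. L is the midpoint of QV ⇒ L = (1/2, 0)
3. G is the centroid of triangle HYL ⇒ G = (1/3, 1/2)
4. P is the centroid of triangle QGY ⇒ P = (5/18, 1/3)
line HP meets GY at S = (5/24, 1/2)
P = H + t·(S−H) with t = 4/3, so HP:PS = 4/3:-1/3

HP:PS = -4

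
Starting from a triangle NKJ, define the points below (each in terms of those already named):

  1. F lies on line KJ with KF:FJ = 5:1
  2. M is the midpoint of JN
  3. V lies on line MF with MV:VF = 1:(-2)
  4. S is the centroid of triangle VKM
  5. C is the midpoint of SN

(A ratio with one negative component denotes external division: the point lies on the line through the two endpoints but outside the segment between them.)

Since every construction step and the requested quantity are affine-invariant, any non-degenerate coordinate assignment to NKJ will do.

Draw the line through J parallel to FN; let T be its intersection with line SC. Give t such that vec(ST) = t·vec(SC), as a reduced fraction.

Set N = (0, 0), K = (1, 0), J = (0, 1); any affine frame gives the same invariant.
1. F lies on line KJ with KF:FJ = 5:1 ⇒ F = (1/6, 5/6)
2. M is the midpoint of JN ⇒ M = (0, 1/2)
3. V lies on line MF with MV:VF = 1:(-2) ⇒ V = (-1/6, 1/6)
4. S is the centroid of triangle VKM ⇒ S = (5/18, 2/9)
5. C is the midpoint of SN ⇒ C = (5/36, 1/9)
through J parallel to FN: direction (-1/6, -5/6); meets SC at T = (-5/21, -4/21)
T = S + t·(C−S) with t = 26/7

t = 26/7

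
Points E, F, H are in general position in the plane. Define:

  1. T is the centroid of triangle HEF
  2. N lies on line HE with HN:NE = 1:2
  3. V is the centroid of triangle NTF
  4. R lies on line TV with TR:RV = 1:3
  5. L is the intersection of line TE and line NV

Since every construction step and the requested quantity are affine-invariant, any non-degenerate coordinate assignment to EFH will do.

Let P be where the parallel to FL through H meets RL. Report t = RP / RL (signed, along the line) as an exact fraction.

t = 52/7

Choose coordinates E = (0, 0), F = (1, 0), H = (0, 1).
1. T is the centroid of triangle HEF ⇒ T = (1/3, 1/3)
2. N lies on line HE with HN:NE = 1:2 ⇒ N = (0, 2/3)
3. V is the centroid of triangle NTF ⇒ V = (4/9, 1/3)
4. R lies on line TV with TR:RV = 1:3 ⇒ R = (13/36, 1/3)
5. L is the intersection of line TE and line NV ⇒ L = (8/21, 8/21)
through H parallel to FL: direction (-13/21, 8/21); meets RL at P = (299/588, 101/147)
P = R + t·(L−R) with t = 52/7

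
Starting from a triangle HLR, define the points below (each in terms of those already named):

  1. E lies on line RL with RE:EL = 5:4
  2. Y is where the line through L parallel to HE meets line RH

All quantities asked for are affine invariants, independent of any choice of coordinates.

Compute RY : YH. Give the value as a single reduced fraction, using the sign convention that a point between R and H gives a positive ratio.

Work in coordinates with H = (0, 0), L = (1, 0), R = (0, 1).
1. E lies on line RL with RE:EL = 5:4 ⇒ E = (5/9, 4/9)
2. Y is where the line through L parallel to HE meets line RH ⇒ Y = (0, -4/5)
Y = R + t·(H−R) with t = 9/5, so RY:YH = t:(1−t) = 9/5:-4/5

RY:YH = -9/4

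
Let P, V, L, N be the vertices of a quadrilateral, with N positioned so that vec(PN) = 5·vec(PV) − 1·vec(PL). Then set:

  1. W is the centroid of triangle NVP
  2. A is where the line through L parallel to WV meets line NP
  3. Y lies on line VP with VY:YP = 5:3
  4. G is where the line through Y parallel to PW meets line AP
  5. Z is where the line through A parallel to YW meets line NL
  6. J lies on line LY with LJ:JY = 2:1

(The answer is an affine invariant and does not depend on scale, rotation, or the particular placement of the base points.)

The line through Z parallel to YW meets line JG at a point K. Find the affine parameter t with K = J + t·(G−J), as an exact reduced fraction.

Work in coordinates with P = (0, 0), V = (1, 0), L = (0, 1), N = (5, -1).
1. W is the centroid of triangle NVP ⇒ W = (2, -1/3)
2. A is where the line through L parallel to WV meets line NP ⇒ A = (15/2, -3/2)
3. Y lies on line VP with VY:YP = 5:3 ⇒ Y = (3/8, 0)
4. G is where the line through Y parallel to PW meets line AP ⇒ G = (-15/8, 3/8)
5. Z is where the line through A parallel to YW meets line NL ⇒ Z = (375/76, -37/38)
6. J lies on line LY with LJ:JY = 2:1 ⇒ J = (1/4, 1/3)
through Z parallel to YW: direction (13/8, -1/3); meets JG at K = (-265/164, 91/246)
K = J + t·(G−J) with t = 36/41

t = 36/41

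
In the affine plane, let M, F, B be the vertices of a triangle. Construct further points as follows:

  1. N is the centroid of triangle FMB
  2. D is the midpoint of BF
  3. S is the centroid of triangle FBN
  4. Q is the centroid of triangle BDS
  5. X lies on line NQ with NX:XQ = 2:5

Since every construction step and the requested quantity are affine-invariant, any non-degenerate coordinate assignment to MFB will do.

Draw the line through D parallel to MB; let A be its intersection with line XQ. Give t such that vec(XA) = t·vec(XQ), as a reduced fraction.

Set M = (0, 0), F = (1, 0), B = (0, 1); any affine frame gives the same invariant.
1. N is the centroid of triangle FMB ⇒ N = (1/3, 1/3)
2. D is the midpoint of BF ⇒ D = (1/2, 1/2)
3. S is the centroid of triangle FBN ⇒ S = (4/9, 4/9)
4. Q is the centroid of triangle BDS ⇒ Q = (17/54, 35/54)
5. X lies on line NQ with NX:XQ = 2:5 ⇒ X = (62/189, 80/189)
through D parallel to MB: direction (0, 1); meets XQ at A = (1/2, -5/2)
A = X + t·(Q−X) with t = -13

t = -13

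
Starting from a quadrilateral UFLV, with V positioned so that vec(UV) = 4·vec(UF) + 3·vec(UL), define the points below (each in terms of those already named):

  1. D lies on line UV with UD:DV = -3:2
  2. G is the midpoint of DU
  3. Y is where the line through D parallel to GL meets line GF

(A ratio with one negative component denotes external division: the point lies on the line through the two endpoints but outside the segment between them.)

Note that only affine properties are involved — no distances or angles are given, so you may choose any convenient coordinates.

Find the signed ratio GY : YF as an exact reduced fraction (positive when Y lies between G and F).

Choose coordinates U = (0, 0), F = (1, 0), L = (0, 1), V = (4, 3).
1. D lies on line UV with UD:DV = -3:2 ⇒ D = (12, 9)
2. G is the midpoint of DU ⇒ G = (6, 9/2)
3. Y is where the line through D parallel to GL meets line GF ⇒ Y = (174/19, 279/38)
Y = G + t·(F−G) with t = -12/19, so GY:YF = t:(1−t) = -12/19:31/19

GY:YF = -12/31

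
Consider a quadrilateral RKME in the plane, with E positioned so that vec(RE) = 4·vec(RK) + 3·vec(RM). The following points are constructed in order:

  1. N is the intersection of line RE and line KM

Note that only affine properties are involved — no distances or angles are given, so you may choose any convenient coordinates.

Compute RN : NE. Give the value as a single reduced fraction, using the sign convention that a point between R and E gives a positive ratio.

Assign R = (0, 0), K = (1, 0), M = (0, 1), E = (4, 3) — the answer is frame-independent, so this choice is without loss of generality.
1. N is the intersection of line RE and line KM ⇒ N = (4/7, 3/7)
N = R + t·(E−R) with t = 1/7, so RN:NE = t:(1−t) = 1/7:6/7

RN:NE = 1/6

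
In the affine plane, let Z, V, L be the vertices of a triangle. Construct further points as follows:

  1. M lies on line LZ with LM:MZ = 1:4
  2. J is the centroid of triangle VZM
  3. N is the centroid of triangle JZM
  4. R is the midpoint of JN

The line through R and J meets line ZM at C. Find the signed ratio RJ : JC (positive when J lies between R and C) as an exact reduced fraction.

Assign Z = (0, 0), V = (1, 0), L = (0, 1) — the answer is frame-independent, so this choice is without loss of generality.
1. M lies on line LZ with LM:MZ = 1:4 ⇒ M = (0, 4/5)
2. J is the centroid of triangle VZM ⇒ J = (1/3, 4/15)
3. N is the centroid of triangle JZM ⇒ N = (1/9, 16/45)
4. R is the midpoint of JN ⇒ R = (2/9, 14/45)
line RJ meets ZM at C = (0, 2/5)
J = R + t·(C−R) with t = -1/2, so RJ:JC = -1/2:3/2

RJ:JC = -1/3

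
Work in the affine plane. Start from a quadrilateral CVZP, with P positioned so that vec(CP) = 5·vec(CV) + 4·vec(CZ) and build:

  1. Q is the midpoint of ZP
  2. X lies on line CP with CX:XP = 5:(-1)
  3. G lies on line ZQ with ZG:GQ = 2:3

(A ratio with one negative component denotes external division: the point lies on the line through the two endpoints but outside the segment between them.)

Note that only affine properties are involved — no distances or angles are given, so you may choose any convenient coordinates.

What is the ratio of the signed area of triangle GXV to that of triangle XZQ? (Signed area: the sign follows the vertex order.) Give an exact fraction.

[GXV]:[XZQ] = -336/25

Work in coordinates with C = (0, 0), V = (1, 0), Z = (0, 1), P = (5, 4).
1. Q is the midpoint of ZP ⇒ Q = (5/2, 5/2)
2. X lies on line CP with CX:XP = 5:(-1) ⇒ X = (25/4, 5)
3. G lies on line ZQ with ZG:GQ = 2:3 ⇒ G = (1, 8/5)
2·[GXV] = -42/5, 2·[XZQ] = 5/8
[GXV]:[XZQ] = -42/5:5/8 = -336/25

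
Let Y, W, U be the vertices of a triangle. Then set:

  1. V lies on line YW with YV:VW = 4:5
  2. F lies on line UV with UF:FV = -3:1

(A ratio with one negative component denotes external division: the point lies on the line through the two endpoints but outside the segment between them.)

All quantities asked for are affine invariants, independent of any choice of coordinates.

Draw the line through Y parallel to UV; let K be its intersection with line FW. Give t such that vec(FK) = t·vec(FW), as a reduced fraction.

Assign Y = (0, 0), W = (1, 0), U = (0, 1) — the answer is frame-independent, so this choice is without loss of generality.
1. V lies on line YW with YV:VW = 4:5 ⇒ V = (4/9, 0)
2. F lies on line UV with UF:FV = -3:1 ⇒ F = (2/3, -1/2)
through Y parallel to UV: direction (4/9, -1); meets FW at K = (2/5, -9/10)
K = F + t·(W−F) with t = -4/5

t = -4/5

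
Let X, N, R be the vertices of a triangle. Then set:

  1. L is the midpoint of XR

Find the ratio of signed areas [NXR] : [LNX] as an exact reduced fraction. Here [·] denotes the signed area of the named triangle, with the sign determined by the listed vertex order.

[NXR]:[LNX] = 2

Assign X = (0, 0), N = (1, 0), R = (0, 1) — the answer is frame-independent, so this choice is without loss of generality.
1. L is the midpoint of XR ⇒ L = (0, 1/2)
2·[NXR] = -1, 2·[LNX] = -1/2
[NXR]:[LNX] = -1:-1/2 = 2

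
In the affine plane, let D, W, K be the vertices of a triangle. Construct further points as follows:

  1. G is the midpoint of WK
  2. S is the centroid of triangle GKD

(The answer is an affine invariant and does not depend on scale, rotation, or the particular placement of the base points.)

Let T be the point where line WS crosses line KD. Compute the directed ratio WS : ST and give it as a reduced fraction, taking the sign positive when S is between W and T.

WS:ST = 5

Choose coordinates D = (0, 0), W = (1, 0), K = (0, 1).
1. G is the midpoint of WK ⇒ G = (1/2, 1/2)
2. S is the centroid of triangle GKD ⇒ S = (1/6, 1/2)
line WS meets KD at T = (0, 3/5)
S = W + t·(T−W) with t = 5/6, so WS:ST = 5/6:1/6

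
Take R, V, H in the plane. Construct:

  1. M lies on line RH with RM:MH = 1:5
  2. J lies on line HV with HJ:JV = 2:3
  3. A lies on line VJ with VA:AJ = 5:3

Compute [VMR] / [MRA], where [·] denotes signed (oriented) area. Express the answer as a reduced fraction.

[VMR]:[MRA] = 8/5

Set R = (0, 0), V = (1, 0), H = (0, 1); any affine frame gives the same invariant.
1. M lies on line RH with RM:MH = 1:5 ⇒ M = (0, 1/6)
2. J lies on line HV with HJ:JV = 2:3 ⇒ J = (2/5, 3/5)
3. A lies on line VJ with VA:AJ = 5:3 ⇒ A = (5/8, 3/8)
2·[VMR] = 1/6, 2·[MRA] = 5/48
[VMR]:[MRA] = 1/6:5/48 = 8/5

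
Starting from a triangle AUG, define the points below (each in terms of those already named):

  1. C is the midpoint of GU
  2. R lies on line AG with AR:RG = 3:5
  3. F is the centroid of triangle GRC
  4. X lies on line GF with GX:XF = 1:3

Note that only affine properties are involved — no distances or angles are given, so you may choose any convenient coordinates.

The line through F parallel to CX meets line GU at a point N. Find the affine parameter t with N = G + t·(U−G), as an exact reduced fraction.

Assign A = (0, 0), U = (1, 0), G = (0, 1) — the answer is frame-independent, so this choice is without loss of generality.
1. C is the midpoint of GU ⇒ C = (1/2, 1/2)
2. R lies on line AG with AR:RG = 3:5 ⇒ R = (0, 3/8)
3. F is the centroid of triangle GRC ⇒ F = (1/6, 5/8)
4. X lies on line GF with GX:XF = 1:3 ⇒ X = (1/24, 29/32)
through F parallel to CX: direction (-11/24, 13/32); meets GU at N = (2, -1)
N = G + t·(U−G) with t = 2

t = 2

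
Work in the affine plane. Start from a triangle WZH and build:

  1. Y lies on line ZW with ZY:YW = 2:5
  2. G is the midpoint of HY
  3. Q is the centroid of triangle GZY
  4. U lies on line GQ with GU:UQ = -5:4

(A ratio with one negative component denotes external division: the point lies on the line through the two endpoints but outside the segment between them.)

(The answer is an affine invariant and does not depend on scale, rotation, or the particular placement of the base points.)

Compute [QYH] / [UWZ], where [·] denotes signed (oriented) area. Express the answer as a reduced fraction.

Assign W = (0, 0), Z = (1, 0), H = (0, 1) — the answer is frame-independent, so this choice is without loss of generality.
1. Y lies on line ZW with ZY:YW = 2:5 ⇒ Y = (5/7, 0)
2. G is the midpoint of HY ⇒ G = (5/14, 1/2)
3. Q is the centroid of triangle GZY ⇒ Q = (29/42, 1/6)
4. U lies on line GQ with GU:UQ = -5:4 ⇒ U = (85/42, -7/6)
2·[QYH] = -2/21, 2·[UWZ] = -7/6
[QYH]:[UWZ] = -2/21:-7/6 = 4/49

[QYH]:[UWZ] = 4/49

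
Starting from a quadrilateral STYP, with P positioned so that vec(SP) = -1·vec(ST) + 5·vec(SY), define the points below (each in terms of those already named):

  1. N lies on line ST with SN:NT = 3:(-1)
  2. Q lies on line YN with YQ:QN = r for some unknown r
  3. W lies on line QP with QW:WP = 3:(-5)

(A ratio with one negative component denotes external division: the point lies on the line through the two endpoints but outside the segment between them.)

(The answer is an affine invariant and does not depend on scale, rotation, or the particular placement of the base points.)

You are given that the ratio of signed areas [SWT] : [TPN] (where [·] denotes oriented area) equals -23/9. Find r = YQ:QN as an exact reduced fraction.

Assign S = (0, 0), T = (1, 0), Y = (0, 1), P = (-1, 5) — the answer is frame-independent, so this choice is without loss of generality.
1. N lies on line ST with SN:NT = 3:(-1) ⇒ N = (3/2, 0)
2. With YQ:QN = r, write λ = r/(r+1) so Q = Y + λ·(N−Y); Q is affine-linear in λ
3. W lies on line QP with QW:WP = 3:(-5) ⇒ W is an affine combination of earlier points and hence also affine-linear in λ
Every point depending on Q is an affine combination of Q and λ-independent points, so each such coordinate is linear in λ; the λ² term in each signed area is a multiple of (N−Y)×(N−Y) = 0, so 2·[SWT] and 2·[TPN] are each linear in λ. Evaluating at λ=0 and λ=1:
  2·[SWT] = 5/2·λ + 5,   2·[TPN] = -5/2
So [SWT]:[TPN] = (5/2·λ + 5) / (-5/2). Setting this equal to -23/9:
  5/2·λ + 5 = -23/9·(-5/2)  ⇒  λ = 5/9
Then r = λ/(1−λ) = (5/9)/(4/9) = 5/4. Check: with r = 5/4, Q = (5/6, 4/9) and [SWT]:[TPN] = -23/9 as required.

r = 5/4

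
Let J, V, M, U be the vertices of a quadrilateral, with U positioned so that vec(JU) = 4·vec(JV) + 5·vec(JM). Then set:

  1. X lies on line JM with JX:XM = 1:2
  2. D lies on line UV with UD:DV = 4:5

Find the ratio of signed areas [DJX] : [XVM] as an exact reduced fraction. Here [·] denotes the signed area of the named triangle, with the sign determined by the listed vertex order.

Set J = (0, 0), V = (1, 0), M = (0, 1), U = (4, 5); any affine frame gives the same invariant.
1. X lies on line JM with JX:XM = 1:2 ⇒ X = (0, 1/3)
2. D lies on line UV with UD:DV = 4:5 ⇒ D = (8/3, 25/9)
2·[DJX] = -8/9, 2·[XVM] = 2/3
[DJX]:[XVM] = -8/9:2/3 = -4/3

[DJX]:[XVM] = -4/3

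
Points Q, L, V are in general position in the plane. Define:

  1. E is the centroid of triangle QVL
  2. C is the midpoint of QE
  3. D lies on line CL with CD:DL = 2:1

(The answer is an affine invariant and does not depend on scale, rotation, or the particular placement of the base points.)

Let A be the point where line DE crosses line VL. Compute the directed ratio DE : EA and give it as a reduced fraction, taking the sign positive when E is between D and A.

DE:EA = -1/3

Choose coordinates Q = (0, 0), L = (1, 0), V = (0, 1).
1. E is the centroid of triangle QVL ⇒ E = (1/3, 1/3)
2. C is the midpoint of QE ⇒ C = (1/6, 1/6)
3. D lies on line CL with CD:DL = 2:1 ⇒ D = (13/18, 1/18)
line DE meets VL at A = (3/2, -1/2)
E = D + t·(A−D) with t = -1/2, so DE:EA = -1/2:3/2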